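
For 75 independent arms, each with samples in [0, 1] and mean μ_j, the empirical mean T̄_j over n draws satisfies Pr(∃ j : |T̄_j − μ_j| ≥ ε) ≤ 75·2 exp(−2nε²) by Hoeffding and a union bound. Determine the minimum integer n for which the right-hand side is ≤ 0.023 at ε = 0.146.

207

Need 2·75·exp(−2nε²) ≤ 0.023, i.e. exp(−2nε²) ≤ 0.023/150.
So 2nε² ≥ ln(150/0.023) = 8.782896.
Hence n ≥ 8.782896/(2·0.146²) = 206.017.
The smallest integer n is 207.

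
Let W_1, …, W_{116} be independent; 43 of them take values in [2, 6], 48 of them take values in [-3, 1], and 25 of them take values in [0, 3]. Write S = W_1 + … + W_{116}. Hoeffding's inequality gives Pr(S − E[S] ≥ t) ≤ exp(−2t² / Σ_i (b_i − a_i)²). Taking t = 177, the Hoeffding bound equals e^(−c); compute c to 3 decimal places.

37.274

Σ(b_i − a_i)² = 43·4² + 48·4² + 25·3² = 1681.
c = 2t² / 1681 = 2·177² / 1681 = 37.2742.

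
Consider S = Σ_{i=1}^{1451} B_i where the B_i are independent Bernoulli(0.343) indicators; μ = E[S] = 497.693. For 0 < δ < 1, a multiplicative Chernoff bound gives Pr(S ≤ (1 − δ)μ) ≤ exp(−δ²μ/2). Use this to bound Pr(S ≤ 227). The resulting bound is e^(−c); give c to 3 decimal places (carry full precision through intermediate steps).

Write 227 = (1 − δ)μ, so δ = 1 − 227/497.693 = 0.5438955…
Then the exponent is δ²μ/2 = (μ − 227)²/(2μ) = 73.614357.

73.614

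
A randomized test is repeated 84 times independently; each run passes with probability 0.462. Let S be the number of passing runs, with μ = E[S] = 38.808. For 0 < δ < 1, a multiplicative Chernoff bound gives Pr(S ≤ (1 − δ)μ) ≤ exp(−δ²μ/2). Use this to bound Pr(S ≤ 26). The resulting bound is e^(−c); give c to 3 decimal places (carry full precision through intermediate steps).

2.114

Write 26 = (1 − δ)μ, so δ = 1 − 26/38.808 = 0.330035…
Then the exponent is δ²μ/2 = (μ − 26)²/(2μ) = 2.113544.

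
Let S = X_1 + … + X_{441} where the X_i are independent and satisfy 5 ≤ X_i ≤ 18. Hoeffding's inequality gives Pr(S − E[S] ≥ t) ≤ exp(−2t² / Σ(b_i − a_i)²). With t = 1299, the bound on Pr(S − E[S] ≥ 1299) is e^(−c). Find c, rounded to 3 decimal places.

45.282

Σ(b_i − a_i)² = 441·(13)² = 74529.
c = 2t²/74529 = 2·1299²/74529 = 45.2817.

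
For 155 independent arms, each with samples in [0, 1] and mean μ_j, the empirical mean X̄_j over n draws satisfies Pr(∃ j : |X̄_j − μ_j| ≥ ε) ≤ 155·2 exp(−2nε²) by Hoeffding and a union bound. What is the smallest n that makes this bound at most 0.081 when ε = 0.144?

Need 2·155·exp(−2nε²) ≤ 0.081, i.e. exp(−2nε²) ≤ 0.081/310.
So 2nε² ≥ ln(310/0.081) = 8.249878.
Hence n ≥ 8.249878/(2·0.144²) = 198.926.
The smallest integer n is 199.

199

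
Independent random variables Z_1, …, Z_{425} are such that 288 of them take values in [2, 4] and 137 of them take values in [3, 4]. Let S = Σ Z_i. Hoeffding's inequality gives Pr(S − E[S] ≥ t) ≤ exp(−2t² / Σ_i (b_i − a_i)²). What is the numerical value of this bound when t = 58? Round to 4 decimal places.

Σ(b_i − a_i)² = 288·2² + 137·1² = 1289.
Exponent = 2·58² / 1289 = 5.21955.
Bound = exp(−5.21955) = 0.00541.

0.0054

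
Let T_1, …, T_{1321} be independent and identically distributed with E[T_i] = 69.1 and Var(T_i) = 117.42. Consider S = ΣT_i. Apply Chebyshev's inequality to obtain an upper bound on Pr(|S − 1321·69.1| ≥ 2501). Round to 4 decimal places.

0.0248

Var(S) = n·Var(T_i) = 1321·117.42 = 155111.82.
Chebyshev: Pr(|S − 1321·69.1| ≥ 2501) ≤ Var(S)/2501² = 155111.82/6255001 = 0.0248.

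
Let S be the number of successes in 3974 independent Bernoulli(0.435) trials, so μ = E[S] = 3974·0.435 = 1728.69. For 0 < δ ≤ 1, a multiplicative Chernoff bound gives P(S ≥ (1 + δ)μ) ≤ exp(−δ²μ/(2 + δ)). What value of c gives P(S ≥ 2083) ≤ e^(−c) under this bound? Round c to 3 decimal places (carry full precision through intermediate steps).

32.934

Write 2083 = (1 + δ)μ, so δ = 2083/1728.69 − 1 = 0.2049587…
Then the exponent is δ²μ/(2 + δ) = (2083 − μ)² / (μ·(2 + δ)) = 32.934361.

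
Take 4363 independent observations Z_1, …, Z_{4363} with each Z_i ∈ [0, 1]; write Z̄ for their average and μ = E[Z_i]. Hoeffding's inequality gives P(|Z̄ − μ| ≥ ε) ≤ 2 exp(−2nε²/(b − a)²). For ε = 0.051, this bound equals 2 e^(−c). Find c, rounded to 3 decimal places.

22.696

c = 2nε²/(b − a)² = 2·4363·0.051² / 1² = 22.6963.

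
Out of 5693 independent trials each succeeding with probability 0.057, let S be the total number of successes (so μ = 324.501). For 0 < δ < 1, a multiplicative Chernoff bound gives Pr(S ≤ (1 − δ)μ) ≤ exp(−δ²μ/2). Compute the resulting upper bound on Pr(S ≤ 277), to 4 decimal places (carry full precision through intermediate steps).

0.0309

Write 277 = (1 − δ)μ, so δ = 1 − 277/324.501 = 0.1463817…
Then the exponent is δ²μ/2 = (μ − 277)²/(2μ) = 3.476638.
Bound = exp(−3.476638) = 0.03091.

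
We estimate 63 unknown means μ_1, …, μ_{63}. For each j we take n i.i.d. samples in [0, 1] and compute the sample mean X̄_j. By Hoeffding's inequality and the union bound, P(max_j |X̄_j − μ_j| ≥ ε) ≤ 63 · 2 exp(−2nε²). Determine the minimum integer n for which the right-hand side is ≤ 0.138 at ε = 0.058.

1014

Need 2·63·exp(−2nε²) ≤ 0.138, i.e. exp(−2nε²) ≤ 0.138/126.
So 2nε² ≥ ln(126/0.138) = 6.816784.
Hence n ≥ 6.816784/(2·0.058²) = 1013.196.
The smallest integer n is 1014.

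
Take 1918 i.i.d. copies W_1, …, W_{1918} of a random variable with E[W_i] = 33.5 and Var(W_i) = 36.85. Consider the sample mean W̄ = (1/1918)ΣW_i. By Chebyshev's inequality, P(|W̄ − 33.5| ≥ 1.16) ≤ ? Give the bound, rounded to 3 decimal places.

Var(W̄) = Var(W_i)/n = 36.85/1918 = 0.019213.
Chebyshev: P(|W̄ − 33.5| ≥ 1.16) ≤ Var(W̄)/(1.16)² = 36.85/(1918·1.16²) = 0.0143.

0.014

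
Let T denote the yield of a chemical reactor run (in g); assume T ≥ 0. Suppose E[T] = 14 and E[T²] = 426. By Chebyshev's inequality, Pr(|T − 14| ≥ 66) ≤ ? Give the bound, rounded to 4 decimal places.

Var(T) = E[T²] − (E[T])² = 426 − 196 = 230.
Chebyshev's inequality: Pr(|T − μ| ≥ t) ≤ Var(T)/t² = 230/4356 = 0.0528.

0.0528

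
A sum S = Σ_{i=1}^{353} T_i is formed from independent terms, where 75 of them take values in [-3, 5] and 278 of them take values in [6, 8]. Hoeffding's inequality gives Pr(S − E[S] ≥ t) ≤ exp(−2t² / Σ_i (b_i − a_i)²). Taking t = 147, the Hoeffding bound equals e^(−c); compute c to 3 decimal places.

7.310

Σ(b_i − a_i)² = 75·8² + 278·2² = 5912.
c = 2t² / 5912 = 2·147² / 5912 = 7.3102.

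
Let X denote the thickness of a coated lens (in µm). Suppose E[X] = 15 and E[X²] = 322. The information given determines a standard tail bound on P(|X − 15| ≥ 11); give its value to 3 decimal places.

0.802

The first two moments determine the variance, so Chebyshev's inequality is the sharpest standard bound available.
Var(X) = E[X²] − (E[X])² = 322 − 225 = 97.
Chebyshev's inequality: P(|X − μ| ≥ t) ≤ Var(X)/t² = 97/121 = 0.8017.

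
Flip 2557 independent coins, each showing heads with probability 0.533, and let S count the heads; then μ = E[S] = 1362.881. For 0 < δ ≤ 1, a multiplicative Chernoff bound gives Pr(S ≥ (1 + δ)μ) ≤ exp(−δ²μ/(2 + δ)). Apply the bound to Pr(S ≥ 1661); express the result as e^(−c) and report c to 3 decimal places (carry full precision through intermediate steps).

29.391

Write 1661 = (1 + δ)μ, so δ = 1661/1362.881 − 1 = 0.2187418…
Then the exponent is δ²μ/(2 + δ) = (1661 − μ)² / (μ·(2 + δ)) = 29.391017.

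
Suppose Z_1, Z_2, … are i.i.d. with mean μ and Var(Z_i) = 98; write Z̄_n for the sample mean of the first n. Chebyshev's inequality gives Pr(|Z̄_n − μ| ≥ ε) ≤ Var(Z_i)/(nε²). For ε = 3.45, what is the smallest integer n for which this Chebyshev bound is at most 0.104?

Require 98/(n·3.45²) ≤ 0.104, i.e. n ≥ 98/(0.104·3.45²) = 79.169.
The smallest integer n is 80.

80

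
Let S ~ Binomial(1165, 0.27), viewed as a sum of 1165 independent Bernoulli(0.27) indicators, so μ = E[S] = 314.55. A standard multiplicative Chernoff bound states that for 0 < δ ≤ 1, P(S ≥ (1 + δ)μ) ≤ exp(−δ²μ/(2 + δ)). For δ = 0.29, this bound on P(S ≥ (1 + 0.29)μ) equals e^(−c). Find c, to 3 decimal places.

c = δ²μ/(2 + δ) = 0.29²·314.55/(2 + 0.29) = 11.5518.

11.552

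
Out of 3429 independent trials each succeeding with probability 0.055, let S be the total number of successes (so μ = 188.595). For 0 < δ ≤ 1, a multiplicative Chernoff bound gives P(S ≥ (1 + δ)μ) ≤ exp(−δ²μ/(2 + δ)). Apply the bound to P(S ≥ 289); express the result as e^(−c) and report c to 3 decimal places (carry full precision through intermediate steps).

21.108

Write 289 = (1 + δ)μ, so δ = 289/188.595 − 1 = 0.5323842…
Then the exponent is δ²μ/(2 + δ) = (289 − μ)² / (μ·(2 + δ)) = 21.108186.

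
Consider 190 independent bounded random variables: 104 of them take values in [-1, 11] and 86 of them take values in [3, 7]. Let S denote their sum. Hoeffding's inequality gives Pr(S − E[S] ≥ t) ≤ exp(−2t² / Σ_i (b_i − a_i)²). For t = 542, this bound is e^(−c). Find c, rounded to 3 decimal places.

35.930

Σ(b_i − a_i)² = 104·12² + 86·4² = 16352.
c = 2t² / 16352 = 2·542² / 16352 = 35.9300.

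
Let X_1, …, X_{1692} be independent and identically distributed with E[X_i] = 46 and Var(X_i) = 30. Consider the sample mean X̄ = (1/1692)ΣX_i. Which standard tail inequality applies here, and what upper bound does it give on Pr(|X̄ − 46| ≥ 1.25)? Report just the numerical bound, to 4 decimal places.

0.0113

With mean and variance of each term known, Chebyshev's inequality bounds the deviation of the sum (or sample mean).
Var(X̄) = Var(X_i)/n = 30/1692 = 0.01773.
Chebyshev: Pr(|X̄ − 46| ≥ 1.25) ≤ Var(X̄)/(1.25)² = 30/(1692·1.25²) = 0.0113.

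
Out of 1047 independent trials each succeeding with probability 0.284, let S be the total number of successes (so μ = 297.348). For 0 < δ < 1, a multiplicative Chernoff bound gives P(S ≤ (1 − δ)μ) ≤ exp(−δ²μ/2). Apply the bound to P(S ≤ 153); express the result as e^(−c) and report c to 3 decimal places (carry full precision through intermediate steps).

35.037

Write 153 = (1 − δ)μ, so δ = 1 − 153/297.348 = 0.4854514…
Then the exponent is δ²μ/2 = (μ − 153)²/(2μ) = 35.036969.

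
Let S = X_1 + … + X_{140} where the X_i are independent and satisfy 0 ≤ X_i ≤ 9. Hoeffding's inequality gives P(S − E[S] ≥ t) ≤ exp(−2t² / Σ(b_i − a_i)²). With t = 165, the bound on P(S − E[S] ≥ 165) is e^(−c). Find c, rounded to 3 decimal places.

Σ(b_i − a_i)² = 140·(9)² = 11340.
c = 2t²/11340 = 2·165²/11340 = 4.8016.

4.802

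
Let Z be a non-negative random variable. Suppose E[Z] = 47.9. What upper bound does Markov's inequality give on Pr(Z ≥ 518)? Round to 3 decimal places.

Markov's inequality: for a non-negative random variable, Pr(Z ≥ a) ≤ E[Z]/a.
Here E[Z] = 47.9 and a = 518, so the bound is 47.9/518 = 0.0925.

0.092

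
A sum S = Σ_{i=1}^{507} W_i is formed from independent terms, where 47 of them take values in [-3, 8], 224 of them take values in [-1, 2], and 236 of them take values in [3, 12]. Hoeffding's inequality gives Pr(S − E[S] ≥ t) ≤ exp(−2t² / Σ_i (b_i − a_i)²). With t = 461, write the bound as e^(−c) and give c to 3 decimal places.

Σ(b_i − a_i)² = 47·11² + 224·3² + 236·9² = 26819.
c = 2t² / 26819 = 2·461² / 26819 = 15.8485.

15.849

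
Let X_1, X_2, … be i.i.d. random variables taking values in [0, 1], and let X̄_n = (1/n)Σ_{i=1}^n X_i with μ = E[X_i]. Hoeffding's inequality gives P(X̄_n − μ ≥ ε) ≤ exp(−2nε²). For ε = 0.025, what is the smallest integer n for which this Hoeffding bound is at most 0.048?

2430

Require exp(−2nε²) ≤ 0.048, i.e. 2nε² ≥ ln(1/0.048) = 3.036554.
So n ≥ 3.036554 / (2·0.025²) = 2429.243.
The smallest integer n is 2430.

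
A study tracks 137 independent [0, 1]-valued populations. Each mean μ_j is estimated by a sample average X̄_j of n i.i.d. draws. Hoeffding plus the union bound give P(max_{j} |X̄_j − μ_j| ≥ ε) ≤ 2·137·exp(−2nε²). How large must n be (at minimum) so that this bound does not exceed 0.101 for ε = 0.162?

Need 2·137·exp(−2nε²) ≤ 0.101, i.e. exp(−2nε²) ≤ 0.101/274.
So 2nε² ≥ ln(274/0.101) = 7.905763.
Hence n ≥ 7.905763/(2·0.162²) = 150.620.
The smallest integer n is 151.

151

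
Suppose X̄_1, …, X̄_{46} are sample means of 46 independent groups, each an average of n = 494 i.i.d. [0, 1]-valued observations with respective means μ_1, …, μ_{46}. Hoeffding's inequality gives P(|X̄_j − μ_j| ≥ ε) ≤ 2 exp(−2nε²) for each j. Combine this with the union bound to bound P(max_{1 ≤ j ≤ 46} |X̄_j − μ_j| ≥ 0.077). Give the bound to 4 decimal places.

0.2629

Per-experiment Hoeffding bound: 2·exp(−2·494·0.077²) = 2·exp(−5.85785) = 0.0057147.
Union bound over 46 events: 46·0.0057147 = 0.26288.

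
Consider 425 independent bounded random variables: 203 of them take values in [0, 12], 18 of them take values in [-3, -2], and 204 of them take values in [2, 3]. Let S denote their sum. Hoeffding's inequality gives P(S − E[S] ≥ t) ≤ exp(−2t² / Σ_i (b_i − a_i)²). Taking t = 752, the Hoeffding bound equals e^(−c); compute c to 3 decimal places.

Σ(b_i − a_i)² = 203·12² + 18·1² + 204·1² = 29454.
c = 2t² / 29454 = 2·752² / 29454 = 38.3991.

38.399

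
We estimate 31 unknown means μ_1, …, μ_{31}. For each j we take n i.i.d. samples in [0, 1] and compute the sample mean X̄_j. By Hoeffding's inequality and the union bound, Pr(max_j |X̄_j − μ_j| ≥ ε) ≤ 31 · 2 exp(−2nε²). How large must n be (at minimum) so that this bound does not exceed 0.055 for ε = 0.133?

Need 2·31·exp(−2nε²) ≤ 0.055, i.e. exp(−2nε²) ≤ 0.055/62.
So 2nε² ≥ ln(62/0.055) = 7.027556.
Hence n ≥ 7.027556/(2·0.133²) = 198.642.
The smallest integer n is 199.

199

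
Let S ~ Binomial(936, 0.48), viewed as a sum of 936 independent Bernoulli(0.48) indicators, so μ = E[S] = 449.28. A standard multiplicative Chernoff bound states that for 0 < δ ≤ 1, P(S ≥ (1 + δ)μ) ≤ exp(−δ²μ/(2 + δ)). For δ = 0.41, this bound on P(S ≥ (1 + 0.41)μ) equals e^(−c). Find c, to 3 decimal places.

31.338

c = δ²μ/(2 + δ) = 0.41²·449.28/(2 + 0.41) = 31.3377.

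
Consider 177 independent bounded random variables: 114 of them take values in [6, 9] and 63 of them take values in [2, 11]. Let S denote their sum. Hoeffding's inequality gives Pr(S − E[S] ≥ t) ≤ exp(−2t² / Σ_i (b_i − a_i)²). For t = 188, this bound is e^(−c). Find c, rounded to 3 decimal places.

Σ(b_i − a_i)² = 114·3² + 63·9² = 6129.
c = 2t² / 6129 = 2·188² / 6129 = 11.5334.

11.533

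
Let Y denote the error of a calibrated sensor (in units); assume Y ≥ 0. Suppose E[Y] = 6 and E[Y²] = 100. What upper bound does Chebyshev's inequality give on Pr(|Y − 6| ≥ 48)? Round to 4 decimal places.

0.0278

Var(Y) = E[Y²] − (E[Y])² = 100 − 36 = 64.
Chebyshev's inequality: Pr(|Y − μ| ≥ t) ≤ Var(Y)/t² = 64/2304 = 0.0278.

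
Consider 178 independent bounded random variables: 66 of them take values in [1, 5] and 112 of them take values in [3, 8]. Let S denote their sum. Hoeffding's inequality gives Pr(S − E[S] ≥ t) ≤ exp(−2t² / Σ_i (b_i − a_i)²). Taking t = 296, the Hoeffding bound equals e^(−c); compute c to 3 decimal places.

Σ(b_i − a_i)² = 66·4² + 112·5² = 3856.
c = 2t² / 3856 = 2·296² / 3856 = 45.4440.

45.444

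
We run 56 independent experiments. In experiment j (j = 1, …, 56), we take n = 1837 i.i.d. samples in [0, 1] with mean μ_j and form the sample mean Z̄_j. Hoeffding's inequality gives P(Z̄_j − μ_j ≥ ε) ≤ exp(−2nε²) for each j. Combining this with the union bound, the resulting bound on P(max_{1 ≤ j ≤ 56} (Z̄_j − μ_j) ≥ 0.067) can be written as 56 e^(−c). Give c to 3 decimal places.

16.493

Union bound over the 56 events: P(max_{1 ≤ j ≤ 56} (Z̄_j − μ_j) ≥ 0.067) ≤ 56·exp(−2nε²) = 56 exp(−2·1837·0.067²).
So c = 2·1837·0.067² = 16.4926.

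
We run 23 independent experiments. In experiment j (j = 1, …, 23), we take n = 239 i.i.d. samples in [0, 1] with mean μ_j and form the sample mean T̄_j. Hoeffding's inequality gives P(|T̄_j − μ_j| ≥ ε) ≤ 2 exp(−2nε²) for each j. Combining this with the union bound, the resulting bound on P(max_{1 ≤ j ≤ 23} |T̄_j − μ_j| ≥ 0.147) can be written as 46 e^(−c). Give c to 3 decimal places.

Union bound over the 23 events: P(max_{1 ≤ j ≤ 23} |T̄_j − μ_j| ≥ 0.147) ≤ 23·2·exp(−2nε²) = 46 exp(−2·239·0.147²).
So c = 2·239·0.147² = 10.3291.

10.329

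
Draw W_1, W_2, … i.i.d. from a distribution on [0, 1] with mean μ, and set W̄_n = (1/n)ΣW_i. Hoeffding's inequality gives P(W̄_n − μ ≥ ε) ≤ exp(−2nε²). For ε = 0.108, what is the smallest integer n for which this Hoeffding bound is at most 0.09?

104

Require exp(−2nε²) ≤ 0.09, i.e. 2nε² ≥ ln(1/0.09) = 2.407946.
So n ≥ 2.407946 / (2·0.108²) = 103.221.
The smallest integer n is 104.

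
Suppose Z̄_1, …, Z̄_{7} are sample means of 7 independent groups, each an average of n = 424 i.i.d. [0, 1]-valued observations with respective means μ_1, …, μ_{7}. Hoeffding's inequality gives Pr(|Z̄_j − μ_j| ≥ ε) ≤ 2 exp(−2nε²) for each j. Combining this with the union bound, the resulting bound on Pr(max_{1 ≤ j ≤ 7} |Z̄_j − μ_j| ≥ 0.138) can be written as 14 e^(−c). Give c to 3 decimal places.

16.149

Union bound over the 7 events: Pr(max_{1 ≤ j ≤ 7} |Z̄_j − μ_j| ≥ 0.138) ≤ 7·2·exp(−2nε²) = 14 exp(−2·424·0.138²).
So c = 2·424·0.138² = 16.1493.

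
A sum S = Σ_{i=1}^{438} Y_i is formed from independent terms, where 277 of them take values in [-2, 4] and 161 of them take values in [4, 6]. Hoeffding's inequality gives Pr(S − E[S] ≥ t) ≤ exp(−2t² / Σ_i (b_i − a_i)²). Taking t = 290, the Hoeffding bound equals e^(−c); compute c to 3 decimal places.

Σ(b_i − a_i)² = 277·6² + 161·2² = 10616.
c = 2t² / 10616 = 2·290² / 10616 = 15.8440.

15.844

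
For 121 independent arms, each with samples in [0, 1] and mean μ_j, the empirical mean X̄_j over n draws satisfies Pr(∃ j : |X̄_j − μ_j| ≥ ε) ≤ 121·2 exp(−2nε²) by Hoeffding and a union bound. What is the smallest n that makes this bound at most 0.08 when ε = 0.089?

506

Need 2·121·exp(−2nε²) ≤ 0.08, i.e. exp(−2nε²) ≤ 0.08/242.
So 2nε² ≥ ln(242/0.08) = 8.014666.
Hence n ≥ 8.014666/(2·0.089²) = 505.913.
The smallest integer n is 506.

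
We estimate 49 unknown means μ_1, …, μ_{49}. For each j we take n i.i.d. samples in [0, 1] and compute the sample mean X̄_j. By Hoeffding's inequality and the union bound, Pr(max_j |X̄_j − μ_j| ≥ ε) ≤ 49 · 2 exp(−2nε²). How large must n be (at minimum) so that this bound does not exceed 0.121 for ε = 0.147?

155

Need 2·49·exp(−2nε²) ≤ 0.121, i.e. exp(−2nε²) ≤ 0.121/98.
So 2nε² ≥ ln(98/0.121) = 6.696932.
Hence n ≥ 6.696932/(2·0.147²) = 154.957.
The smallest integer n is 155.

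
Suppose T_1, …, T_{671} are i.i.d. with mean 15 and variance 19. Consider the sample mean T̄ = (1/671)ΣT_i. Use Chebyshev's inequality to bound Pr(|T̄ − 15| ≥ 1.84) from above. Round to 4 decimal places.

Var(T̄) = Var(T_i)/n = 19/671 = 0.028316.
Chebyshev: Pr(|T̄ − 15| ≥ 1.84) ≤ Var(T̄)/(1.84)² = 19/(671·1.84²) = 0.0084.

0.0084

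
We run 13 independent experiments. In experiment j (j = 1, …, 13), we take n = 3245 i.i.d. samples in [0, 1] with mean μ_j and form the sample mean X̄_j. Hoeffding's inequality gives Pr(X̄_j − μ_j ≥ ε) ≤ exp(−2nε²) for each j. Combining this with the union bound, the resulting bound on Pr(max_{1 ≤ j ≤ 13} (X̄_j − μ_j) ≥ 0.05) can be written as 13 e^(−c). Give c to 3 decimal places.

16.225

Union bound over the 13 events: Pr(max_{1 ≤ j ≤ 13} (X̄_j − μ_j) ≥ 0.05) ≤ 13·exp(−2nε²) = 13 exp(−2·3245·0.05²).
So c = 2·3245·0.05² = 16.2250.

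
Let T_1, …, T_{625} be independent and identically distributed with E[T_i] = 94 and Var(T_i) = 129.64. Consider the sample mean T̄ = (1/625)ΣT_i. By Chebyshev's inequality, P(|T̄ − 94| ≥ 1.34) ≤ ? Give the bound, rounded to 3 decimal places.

Var(T̄) = Var(T_i)/n = 129.64/625 = 0.20742.
Chebyshev: P(|T̄ − 94| ≥ 1.34) ≤ Var(T̄)/(1.34)² = 129.64/(625·1.34²) = 0.1155.

0.116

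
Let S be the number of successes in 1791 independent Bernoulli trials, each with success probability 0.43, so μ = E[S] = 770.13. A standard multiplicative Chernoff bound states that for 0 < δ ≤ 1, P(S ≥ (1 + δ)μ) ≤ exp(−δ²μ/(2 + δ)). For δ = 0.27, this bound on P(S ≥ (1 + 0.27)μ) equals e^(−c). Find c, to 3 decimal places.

24.732

c = δ²μ/(2 + δ) = 0.27²·770.13/(2 + 0.27) = 24.7324.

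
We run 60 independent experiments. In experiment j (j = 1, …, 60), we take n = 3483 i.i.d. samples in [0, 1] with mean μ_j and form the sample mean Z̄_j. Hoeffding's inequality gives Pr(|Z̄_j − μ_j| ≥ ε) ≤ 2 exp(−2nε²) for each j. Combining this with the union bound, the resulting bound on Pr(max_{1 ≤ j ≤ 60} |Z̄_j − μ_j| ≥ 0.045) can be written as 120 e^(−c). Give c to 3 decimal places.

14.106

Union bound over the 60 events: Pr(max_{1 ≤ j ≤ 60} |Z̄_j − μ_j| ≥ 0.045) ≤ 60·2·exp(−2nε²) = 120 exp(−2·3483·0.045²).
So c = 2·3483·0.045² = 14.1061.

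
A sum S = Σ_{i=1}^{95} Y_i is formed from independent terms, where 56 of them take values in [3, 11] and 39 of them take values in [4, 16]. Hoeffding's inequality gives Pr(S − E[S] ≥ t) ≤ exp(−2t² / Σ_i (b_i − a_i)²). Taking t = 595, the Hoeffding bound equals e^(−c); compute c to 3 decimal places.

Σ(b_i − a_i)² = 56·8² + 39·12² = 9200.
c = 2t² / 9200 = 2·595² / 9200 = 76.9620.

76.962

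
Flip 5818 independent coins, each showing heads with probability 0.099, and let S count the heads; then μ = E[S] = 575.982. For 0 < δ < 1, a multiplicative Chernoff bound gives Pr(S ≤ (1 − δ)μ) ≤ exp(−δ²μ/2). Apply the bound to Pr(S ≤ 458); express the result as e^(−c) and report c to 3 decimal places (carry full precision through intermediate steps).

Write 458 = (1 − δ)μ, so δ = 1 − 458/575.982 = 0.2048363…
Then the exponent is δ²μ/2 = (μ − 458)²/(2μ) = 12.083496.

12.083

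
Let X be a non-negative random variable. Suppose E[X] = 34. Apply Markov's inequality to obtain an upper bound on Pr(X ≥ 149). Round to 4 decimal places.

0.2282

Markov's inequality: for a non-negative random variable, Pr(X ≥ a) ≤ E[X]/a.
Here E[X] = 34 and a = 149, so the bound is 34/149 = 0.2282.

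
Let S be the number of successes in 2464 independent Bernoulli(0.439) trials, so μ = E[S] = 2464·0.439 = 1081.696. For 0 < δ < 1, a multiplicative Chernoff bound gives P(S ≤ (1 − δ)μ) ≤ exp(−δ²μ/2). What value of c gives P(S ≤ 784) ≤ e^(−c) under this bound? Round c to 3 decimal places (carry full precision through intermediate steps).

Write 784 = (1 − δ)μ, so δ = 1 − 784/1081.696 = 0.2752123…
Then the exponent is δ²μ/2 = (μ − 784)²/(2μ) = 40.964794.

40.965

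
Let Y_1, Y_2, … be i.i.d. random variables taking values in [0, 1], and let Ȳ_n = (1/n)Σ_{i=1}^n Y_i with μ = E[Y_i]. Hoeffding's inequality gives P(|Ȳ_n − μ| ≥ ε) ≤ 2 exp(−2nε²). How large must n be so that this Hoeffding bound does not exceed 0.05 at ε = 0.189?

Require 2·exp(−2nε²) ≤ 0.05, i.e. 2nε² ≥ ln(2/0.05) = 3.688879.
So n ≥ 3.688879 / (2·0.189²) = 51.635.
The smallest integer n is 52.

52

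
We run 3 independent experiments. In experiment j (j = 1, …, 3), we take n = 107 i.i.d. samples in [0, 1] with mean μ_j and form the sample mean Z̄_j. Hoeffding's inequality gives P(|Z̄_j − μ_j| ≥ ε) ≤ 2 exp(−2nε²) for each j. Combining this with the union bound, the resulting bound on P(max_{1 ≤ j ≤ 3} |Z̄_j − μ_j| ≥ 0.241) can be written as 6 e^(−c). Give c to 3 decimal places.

Union bound over the 3 events: P(max_{1 ≤ j ≤ 3} |Z̄_j − μ_j| ≥ 0.241) ≤ 3·2·exp(−2nε²) = 6 exp(−2·107·0.241²).
So c = 2·107·0.241² = 12.4293.

12.429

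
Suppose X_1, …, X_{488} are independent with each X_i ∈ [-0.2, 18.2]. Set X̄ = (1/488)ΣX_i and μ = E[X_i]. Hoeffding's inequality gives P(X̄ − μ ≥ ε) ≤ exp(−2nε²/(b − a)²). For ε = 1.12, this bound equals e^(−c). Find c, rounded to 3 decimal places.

3.616

c = 2nε²/(b − a)² = 2·488·1.12² / 18.4² = 3.6162.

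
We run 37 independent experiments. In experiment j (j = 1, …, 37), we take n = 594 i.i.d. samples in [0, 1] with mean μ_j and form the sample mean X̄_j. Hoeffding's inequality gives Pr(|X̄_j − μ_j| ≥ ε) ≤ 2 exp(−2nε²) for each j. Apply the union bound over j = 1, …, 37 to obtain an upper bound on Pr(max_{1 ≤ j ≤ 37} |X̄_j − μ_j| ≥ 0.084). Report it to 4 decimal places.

Per-experiment Hoeffding bound: 2·exp(−2·594·0.084²) = 2·exp(−8.38253) = 0.00045766.
Union bound over 37 events: 37·0.00045766 = 0.01693.

0.0169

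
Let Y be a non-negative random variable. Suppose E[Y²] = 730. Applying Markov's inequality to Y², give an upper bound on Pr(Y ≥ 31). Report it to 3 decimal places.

0.760

Since Y ≥ 0, the event {Y ≥ 31} is the same as {Y² ≥ 961}.
Markov's inequality applied to Y² gives Pr(Y² ≥ 961) ≤ E[Y²]/961 = 730/961 = 0.7596.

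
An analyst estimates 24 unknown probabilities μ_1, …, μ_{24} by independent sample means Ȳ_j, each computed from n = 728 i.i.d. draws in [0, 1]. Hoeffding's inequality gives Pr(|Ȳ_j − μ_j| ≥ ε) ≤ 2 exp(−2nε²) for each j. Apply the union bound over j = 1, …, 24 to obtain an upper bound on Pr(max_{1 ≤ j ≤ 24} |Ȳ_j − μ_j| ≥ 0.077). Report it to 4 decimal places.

0.0086

Per-experiment Hoeffding bound: 2·exp(−2·728·0.077²) = 2·exp(−8.63262) = 0.00035639.
Union bound over 24 events: 24·0.00035639 = 0.00855.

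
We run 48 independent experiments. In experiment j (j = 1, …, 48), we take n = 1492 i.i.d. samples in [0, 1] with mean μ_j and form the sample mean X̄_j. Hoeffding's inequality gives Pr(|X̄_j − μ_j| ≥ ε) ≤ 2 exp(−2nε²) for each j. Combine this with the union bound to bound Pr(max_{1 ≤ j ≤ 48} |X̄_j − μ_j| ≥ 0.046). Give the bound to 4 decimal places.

Per-experiment Hoeffding bound: 2·exp(−2·1492·0.046²) = 2·exp(−6.31414) = 0.003621.
Union bound over 48 events: 48·0.003621 = 0.17381.

0.1738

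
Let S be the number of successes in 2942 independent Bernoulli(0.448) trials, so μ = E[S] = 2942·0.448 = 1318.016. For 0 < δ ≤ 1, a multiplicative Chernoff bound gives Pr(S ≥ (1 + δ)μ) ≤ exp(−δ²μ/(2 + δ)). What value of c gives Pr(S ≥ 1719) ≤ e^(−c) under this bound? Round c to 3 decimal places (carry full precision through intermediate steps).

Write 1719 = (1 + δ)μ, so δ = 1719/1318.016 − 1 = 0.304233…
Then the exponent is δ²μ/(2 + δ) = (1719 − μ)² / (μ·(2 + δ)) = 52.942812.

52.943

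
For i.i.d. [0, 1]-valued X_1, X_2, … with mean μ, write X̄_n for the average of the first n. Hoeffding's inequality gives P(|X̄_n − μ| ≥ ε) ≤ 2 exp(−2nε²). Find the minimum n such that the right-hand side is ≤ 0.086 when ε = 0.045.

Require 2·exp(−2nε²) ≤ 0.086, i.e. 2nε² ≥ ln(2/0.086) = 3.146555.
So n ≥ 3.146555 / (2·0.045²) = 776.927.
The smallest integer n is 777.

777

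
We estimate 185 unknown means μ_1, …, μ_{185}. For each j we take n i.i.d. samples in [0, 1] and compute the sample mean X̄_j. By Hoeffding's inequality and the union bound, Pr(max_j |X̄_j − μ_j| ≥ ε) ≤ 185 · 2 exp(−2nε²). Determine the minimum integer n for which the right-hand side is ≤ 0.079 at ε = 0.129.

254

Need 2·185·exp(−2nε²) ≤ 0.079, i.e. exp(−2nε²) ≤ 0.079/370.
So 2nε² ≥ ln(370/0.079) = 8.451810.
Hence n ≥ 8.451810/(2·0.129²) = 253.945.
The smallest integer n is 254.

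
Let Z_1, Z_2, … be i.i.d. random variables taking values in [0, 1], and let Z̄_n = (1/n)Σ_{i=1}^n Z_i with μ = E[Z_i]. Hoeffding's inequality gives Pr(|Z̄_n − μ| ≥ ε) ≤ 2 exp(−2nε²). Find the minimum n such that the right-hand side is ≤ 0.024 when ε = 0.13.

131

Require 2·exp(−2nε²) ≤ 0.024, i.e. 2nε² ≥ ln(2/0.024) = 4.422849.
So n ≥ 4.422849 / (2·0.13²) = 130.854.
The smallest integer n is 131.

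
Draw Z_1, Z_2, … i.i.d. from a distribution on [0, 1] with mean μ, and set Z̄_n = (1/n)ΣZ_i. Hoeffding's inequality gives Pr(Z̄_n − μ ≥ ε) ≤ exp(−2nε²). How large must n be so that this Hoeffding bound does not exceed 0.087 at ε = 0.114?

94

Require exp(−2nε²) ≤ 0.087, i.e. 2nε² ≥ ln(1/0.087) = 2.441847.
So n ≥ 2.441847 / (2·0.114²) = 93.946.
The smallest integer n is 94.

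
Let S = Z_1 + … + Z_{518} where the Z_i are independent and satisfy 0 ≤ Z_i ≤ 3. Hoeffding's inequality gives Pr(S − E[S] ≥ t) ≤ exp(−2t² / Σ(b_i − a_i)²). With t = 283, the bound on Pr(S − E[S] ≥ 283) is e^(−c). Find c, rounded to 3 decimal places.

34.358

Σ(b_i − a_i)² = 518·(3)² = 4662.
c = 2t²/4662 = 2·283²/4662 = 34.3582.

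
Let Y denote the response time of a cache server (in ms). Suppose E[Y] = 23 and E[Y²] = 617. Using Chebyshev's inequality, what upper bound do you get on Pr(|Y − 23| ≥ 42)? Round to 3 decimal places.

Var(Y) = E[Y²] − (E[Y])² = 617 − 529 = 88.
Chebyshev's inequality: Pr(|Y − μ| ≥ t) ≤ Var(Y)/t² = 88/1764 = 0.0499.

0.050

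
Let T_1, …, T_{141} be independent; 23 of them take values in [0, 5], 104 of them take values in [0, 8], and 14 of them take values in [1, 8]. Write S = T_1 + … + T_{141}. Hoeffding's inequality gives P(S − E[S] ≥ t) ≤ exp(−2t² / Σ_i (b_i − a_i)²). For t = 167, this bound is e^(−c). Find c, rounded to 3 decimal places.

7.045

Σ(b_i − a_i)² = 23·5² + 104·8² + 14·7² = 7917.
c = 2t² / 7917 = 2·167² / 7917 = 7.0453.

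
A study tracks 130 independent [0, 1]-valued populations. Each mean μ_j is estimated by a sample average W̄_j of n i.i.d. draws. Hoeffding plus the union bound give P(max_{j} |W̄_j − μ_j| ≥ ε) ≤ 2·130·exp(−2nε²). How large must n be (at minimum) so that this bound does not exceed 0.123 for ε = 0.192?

104

Need 2·130·exp(−2nε²) ≤ 0.123, i.e. exp(−2nε²) ≤ 0.123/260.
So 2nε² ≥ ln(260/0.123) = 7.656253.
Hence n ≥ 7.656253/(2·0.192²) = 103.845.
The smallest integer n is 104.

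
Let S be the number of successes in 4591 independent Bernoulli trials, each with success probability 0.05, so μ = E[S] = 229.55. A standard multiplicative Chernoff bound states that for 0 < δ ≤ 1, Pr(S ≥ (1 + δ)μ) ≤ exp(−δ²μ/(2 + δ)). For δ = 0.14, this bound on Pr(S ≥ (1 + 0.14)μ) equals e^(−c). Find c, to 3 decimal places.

2.102

c = δ²μ/(2 + δ) = 0.14²·229.55/(2 + 0.14) = 2.1024.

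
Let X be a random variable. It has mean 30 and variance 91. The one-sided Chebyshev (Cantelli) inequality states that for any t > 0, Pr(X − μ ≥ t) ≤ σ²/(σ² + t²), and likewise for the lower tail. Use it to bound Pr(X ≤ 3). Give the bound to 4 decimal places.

Here σ² = 91 and t = 27, so σ² + t² = 820.
Cantelli's bound: 91/820 = 0.1110.

0.1110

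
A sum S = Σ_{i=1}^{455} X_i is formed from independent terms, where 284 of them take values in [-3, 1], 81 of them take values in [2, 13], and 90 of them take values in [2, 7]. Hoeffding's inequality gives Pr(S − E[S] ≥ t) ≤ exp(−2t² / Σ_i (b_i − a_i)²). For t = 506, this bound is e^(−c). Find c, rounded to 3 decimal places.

Σ(b_i − a_i)² = 284·4² + 81·11² + 90·5² = 16595.
c = 2t² / 16595 = 2·506² / 16595 = 30.8570.

30.857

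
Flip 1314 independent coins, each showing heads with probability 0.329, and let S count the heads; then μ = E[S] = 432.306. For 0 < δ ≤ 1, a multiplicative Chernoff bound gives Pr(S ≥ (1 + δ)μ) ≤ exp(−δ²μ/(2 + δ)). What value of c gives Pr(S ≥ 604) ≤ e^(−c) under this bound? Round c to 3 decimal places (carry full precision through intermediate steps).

Write 604 = (1 + δ)μ, so δ = 604/432.306 − 1 = 0.3971585…
Then the exponent is δ²μ/(2 + δ) = (604 − μ)² / (μ·(2 + δ)) = 28.446067.

28.446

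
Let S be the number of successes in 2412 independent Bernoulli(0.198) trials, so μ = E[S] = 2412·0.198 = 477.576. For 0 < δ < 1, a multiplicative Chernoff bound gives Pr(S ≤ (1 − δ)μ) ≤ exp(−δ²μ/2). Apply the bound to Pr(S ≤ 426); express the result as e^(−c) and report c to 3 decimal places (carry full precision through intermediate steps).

2.785

Write 426 = (1 − δ)μ, so δ = 1 − 426/477.576 = 0.1079954…
Then the exponent is δ²μ/2 = (μ − 426)²/(2μ) = 2.784985.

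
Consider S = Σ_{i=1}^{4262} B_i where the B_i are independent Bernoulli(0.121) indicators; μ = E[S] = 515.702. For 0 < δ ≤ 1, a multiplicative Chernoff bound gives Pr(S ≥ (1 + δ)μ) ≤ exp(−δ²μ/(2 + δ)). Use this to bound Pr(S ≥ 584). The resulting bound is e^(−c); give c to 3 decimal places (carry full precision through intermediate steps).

Write 584 = (1 + δ)μ, so δ = 584/515.702 − 1 = 0.132437…
Then the exponent is δ²μ/(2 + δ) = (584 − μ)² / (μ·(2 + δ)) = 4.241710.

4.242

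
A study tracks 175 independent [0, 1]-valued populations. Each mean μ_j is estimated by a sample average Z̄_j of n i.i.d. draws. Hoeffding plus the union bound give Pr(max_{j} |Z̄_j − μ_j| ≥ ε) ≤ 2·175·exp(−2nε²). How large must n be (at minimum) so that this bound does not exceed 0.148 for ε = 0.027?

5329

Need 2·175·exp(−2nε²) ≤ 0.148, i.e. exp(−2nε²) ≤ 0.148/350.
So 2nε² ≥ ln(350/0.148) = 7.768476.
Hence n ≥ 7.768476/(2·0.027²) = 5328.173.
The smallest integer n is 5329.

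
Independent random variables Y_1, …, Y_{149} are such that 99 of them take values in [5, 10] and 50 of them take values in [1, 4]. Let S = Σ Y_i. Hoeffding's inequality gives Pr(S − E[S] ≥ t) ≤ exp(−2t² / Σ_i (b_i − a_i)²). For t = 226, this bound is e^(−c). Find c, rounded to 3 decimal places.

Σ(b_i − a_i)² = 99·5² + 50·3² = 2925.
c = 2t² / 2925 = 2·226² / 2925 = 34.9238.

34.924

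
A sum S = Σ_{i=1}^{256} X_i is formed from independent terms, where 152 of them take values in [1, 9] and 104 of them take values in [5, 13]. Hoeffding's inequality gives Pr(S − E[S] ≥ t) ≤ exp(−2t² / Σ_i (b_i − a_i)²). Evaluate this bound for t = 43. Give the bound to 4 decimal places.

0.7980

Σ(b_i − a_i)² = 152·8² + 104·8² = 16384.
Exponent = 2·43² / 16384 = 0.22571.
Bound = exp(−0.22571) = 0.79795.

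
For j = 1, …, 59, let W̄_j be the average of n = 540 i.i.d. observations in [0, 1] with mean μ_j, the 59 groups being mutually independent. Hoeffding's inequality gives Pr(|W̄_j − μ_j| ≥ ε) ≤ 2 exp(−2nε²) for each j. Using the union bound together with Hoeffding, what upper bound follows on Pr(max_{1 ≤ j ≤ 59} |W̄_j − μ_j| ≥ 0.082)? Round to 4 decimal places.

Per-experiment Hoeffding bound: 2·exp(−2·540·0.082²) = 2·exp(−7.26192) = 0.0014035.
Union bound over 59 events: 59·0.0014035 = 0.08281.

0.0828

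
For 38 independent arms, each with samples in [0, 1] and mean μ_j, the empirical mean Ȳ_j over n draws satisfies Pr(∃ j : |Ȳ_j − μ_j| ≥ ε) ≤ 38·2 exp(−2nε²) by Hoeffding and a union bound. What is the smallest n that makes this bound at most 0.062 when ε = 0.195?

Need 2·38·exp(−2nε²) ≤ 0.062, i.e. exp(−2nε²) ≤ 0.062/76.
So 2nε² ≥ ln(76/0.062) = 7.111354.
Hence n ≥ 7.111354/(2·0.195²) = 93.509.
The smallest integer n is 94.

94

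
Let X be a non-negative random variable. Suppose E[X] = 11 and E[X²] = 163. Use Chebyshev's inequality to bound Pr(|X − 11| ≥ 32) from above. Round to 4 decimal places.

0.0410

Var(X) = E[X²] − (E[X])² = 163 − 121 = 42.
Chebyshev's inequality: Pr(|X − μ| ≥ t) ≤ Var(X)/t² = 42/1024 = 0.0410.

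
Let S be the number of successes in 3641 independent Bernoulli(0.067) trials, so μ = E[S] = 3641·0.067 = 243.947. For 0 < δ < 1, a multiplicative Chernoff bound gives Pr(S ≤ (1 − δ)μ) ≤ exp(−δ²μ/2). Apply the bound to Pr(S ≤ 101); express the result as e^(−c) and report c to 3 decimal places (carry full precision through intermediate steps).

Write 101 = (1 − δ)μ, so δ = 1 − 101/243.947 = 0.5859756…
Then the exponent is δ²μ/2 = (μ − 101)²/(2μ) = 41.881730.

41.882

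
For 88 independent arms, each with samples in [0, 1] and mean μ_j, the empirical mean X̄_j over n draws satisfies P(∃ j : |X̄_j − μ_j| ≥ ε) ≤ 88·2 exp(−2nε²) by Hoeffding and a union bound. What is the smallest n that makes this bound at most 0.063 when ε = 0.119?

281

Need 2·88·exp(−2nε²) ≤ 0.063, i.e. exp(−2nε²) ≤ 0.063/176.
So 2nε² ≥ ln(176/0.063) = 7.935105.
Hence n ≥ 7.935105/(2·0.119²) = 280.175.
The smallest integer n is 281.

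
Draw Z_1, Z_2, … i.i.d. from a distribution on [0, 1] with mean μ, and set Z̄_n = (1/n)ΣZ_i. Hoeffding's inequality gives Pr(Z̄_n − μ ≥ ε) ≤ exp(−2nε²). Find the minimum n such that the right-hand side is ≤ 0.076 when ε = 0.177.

Require exp(−2nε²) ≤ 0.076, i.e. 2nε² ≥ ln(1/0.076) = 2.577022.
So n ≥ 2.577022 / (2·0.177²) = 41.128.
The smallest integer n is 42.

42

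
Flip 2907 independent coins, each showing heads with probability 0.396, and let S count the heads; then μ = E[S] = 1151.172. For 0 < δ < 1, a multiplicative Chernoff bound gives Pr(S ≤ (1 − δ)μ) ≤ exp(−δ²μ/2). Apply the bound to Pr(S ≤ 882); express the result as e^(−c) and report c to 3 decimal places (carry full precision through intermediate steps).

31.469

Write 882 = (1 − δ)μ, so δ = 1 − 882/1151.172 = 0.2338243…
Then the exponent is δ²μ/2 = (μ − 882)²/(2μ) = 31.469479.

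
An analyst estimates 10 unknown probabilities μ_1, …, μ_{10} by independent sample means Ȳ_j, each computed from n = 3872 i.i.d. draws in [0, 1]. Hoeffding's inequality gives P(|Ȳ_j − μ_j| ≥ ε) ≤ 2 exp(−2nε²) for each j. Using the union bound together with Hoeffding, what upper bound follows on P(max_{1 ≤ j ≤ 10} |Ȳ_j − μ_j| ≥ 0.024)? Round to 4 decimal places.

0.2311

Per-experiment Hoeffding bound: 2·exp(−2·3872·0.024²) = 2·exp(−4.46054) = 0.023112.
Union bound over 10 events: 10·0.023112 = 0.23112.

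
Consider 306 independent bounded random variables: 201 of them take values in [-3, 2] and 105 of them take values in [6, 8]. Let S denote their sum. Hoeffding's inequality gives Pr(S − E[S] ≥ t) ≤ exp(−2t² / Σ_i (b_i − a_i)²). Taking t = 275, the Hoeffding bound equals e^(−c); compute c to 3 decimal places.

27.778

Σ(b_i − a_i)² = 201·5² + 105·2² = 5445.
c = 2t² / 5445 = 2·275² / 5445 = 27.7778.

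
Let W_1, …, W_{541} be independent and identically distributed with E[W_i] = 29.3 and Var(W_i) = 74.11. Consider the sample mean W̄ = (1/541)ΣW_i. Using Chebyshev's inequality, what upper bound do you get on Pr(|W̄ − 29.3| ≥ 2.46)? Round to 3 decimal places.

Var(W̄) = Var(W_i)/n = 74.11/541 = 0.13699.
Chebyshev: Pr(|W̄ − 29.3| ≥ 2.46) ≤ Var(W̄)/(2.46)² = 74.11/(541·2.46²) = 0.0226.

0.023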